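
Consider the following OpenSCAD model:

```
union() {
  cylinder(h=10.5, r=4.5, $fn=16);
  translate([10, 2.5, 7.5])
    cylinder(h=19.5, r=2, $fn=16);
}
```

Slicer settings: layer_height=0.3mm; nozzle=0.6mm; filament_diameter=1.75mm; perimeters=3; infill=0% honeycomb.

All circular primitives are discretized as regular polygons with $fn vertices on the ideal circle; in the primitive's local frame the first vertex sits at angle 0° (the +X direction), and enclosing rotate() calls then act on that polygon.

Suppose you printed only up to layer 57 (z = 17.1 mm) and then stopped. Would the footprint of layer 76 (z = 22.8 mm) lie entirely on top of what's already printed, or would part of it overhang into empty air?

Compare the two slices. At z = 17.1: the cylinder is absent (z outside [0, 10.5]); the r=2 cylinder at (10, 2.5) contributes a regular 16-gon of circumradius 2 (area = (16/2)·2.000²·sin(360°/16) = 12.25 mm²); Merging all regions: only the r=2 cylinder at (10, 2.5) is present, so the union is just that shape — area = 12.25 mm². At z = 22.8: the cylinder does not reach this height (z outside [0, 10.5]); the r=2 cylinder at (10, 2.5) contributes a regular 16-gon of circumradius 2 (area = (16/2)·2.000²·sin(360°/16) = 12.25 mm²); Taking the union: only the r=2 cylinder at (10, 2.5) is present, so the union is just that shape — area = 12.25 mm². Checking containment: the cross-section at z = 22.8 is a subset of the cross-section at z = 17.1.

entirely on top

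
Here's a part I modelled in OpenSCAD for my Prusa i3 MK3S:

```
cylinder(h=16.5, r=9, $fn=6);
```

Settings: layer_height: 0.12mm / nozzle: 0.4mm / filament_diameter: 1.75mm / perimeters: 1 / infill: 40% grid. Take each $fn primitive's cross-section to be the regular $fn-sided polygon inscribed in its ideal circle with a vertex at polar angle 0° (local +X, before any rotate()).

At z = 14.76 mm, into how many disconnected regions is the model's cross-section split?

At z = 14.76 mm: the r=9 cylinder contributes a regular 6-gon of circumradius 9. The result has 1 disconnected region.

1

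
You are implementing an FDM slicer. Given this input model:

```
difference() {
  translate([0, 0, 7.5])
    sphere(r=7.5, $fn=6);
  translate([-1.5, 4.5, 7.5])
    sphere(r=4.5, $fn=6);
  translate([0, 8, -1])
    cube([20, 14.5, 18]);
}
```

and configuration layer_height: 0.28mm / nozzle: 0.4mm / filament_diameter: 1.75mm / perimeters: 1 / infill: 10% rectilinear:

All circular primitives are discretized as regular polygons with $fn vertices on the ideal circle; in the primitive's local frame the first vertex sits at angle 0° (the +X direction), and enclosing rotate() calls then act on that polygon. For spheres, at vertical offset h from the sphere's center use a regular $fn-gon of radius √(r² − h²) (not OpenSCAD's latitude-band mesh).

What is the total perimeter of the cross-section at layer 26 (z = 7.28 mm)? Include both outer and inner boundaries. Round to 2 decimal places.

50.68 mm

At z = 7.28 mm: the sphere: section is a regular 6-gon, circumradius = √(r²−h²) = √(7.5²−0.22²) = 7.497 (perimeter = 2·6·7.497·sin(180°/6) = 44.98 mm); the r=4.5 sphere at (-1.5, 4.5) contributes a regular 6-gon of circumradius √(4.5²−0.22²) = 4.495 (perimeter = 2·6·4.495·sin(180°/6) = 26.97 mm); the cube at (0, 8) is present — its section is the full 20×14.5 rectangle (perimeter 69.00 mm); After the difference (first − rest): starting from the r=7.5 sphere, the r=4.5 sphere at (-1.5, 4.5) partially overlaps it — only the 39.16 mm² overlap (of its 52.49 mm²) is removed, clipping the outline; the 20×14.5 cube at (0, 8) misses the remaining region (no effect) — boundary = 50.68 mm. Overall, the cross-section is a single solid region. Total boundary length (outer) = 50.68 mm.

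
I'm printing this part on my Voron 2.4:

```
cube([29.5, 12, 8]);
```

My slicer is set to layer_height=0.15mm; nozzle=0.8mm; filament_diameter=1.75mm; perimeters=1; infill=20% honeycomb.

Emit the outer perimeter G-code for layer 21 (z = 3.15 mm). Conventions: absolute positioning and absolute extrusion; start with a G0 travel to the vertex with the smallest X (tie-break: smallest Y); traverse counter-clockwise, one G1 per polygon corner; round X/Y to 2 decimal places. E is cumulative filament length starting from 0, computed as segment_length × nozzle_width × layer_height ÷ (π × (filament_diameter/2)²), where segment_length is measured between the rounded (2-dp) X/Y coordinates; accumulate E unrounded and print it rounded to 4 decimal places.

G0 X0.00 Y0.00 Z3.15
G1 X29.50 Y0.00 E1.4718
G1 X29.50 Y12.00 E2.0704
G1 X0.00 Y12.00 E3.5422
G1 X0.00 Y0.00 E4.1409

At z = 3.15 mm: the 29.5×12 cube contributes its full rectangle. The outline is a single polygon with 4 vertices. Extrusion per mm of travel: 0.8 × 0.15 / (π × 0.875²) = 0.049890. Accumulating E over each segment gives final E = 4.1409.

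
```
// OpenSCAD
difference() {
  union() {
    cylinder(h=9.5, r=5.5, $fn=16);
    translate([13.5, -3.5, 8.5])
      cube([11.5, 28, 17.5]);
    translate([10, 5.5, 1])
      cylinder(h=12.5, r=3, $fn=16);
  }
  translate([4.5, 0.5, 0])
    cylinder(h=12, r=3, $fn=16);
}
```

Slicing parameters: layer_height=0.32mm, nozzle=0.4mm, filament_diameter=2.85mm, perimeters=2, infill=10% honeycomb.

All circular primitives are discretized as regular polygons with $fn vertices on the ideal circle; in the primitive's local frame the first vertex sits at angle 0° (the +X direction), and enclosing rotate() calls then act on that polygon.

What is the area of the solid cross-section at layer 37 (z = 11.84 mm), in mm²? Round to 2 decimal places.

At z = 11.84 mm: the cylinder does not reach this height (z outside [0, 9.5]); the cube at (13.5, -3.5) is present — its section is the full 11.5×28 rectangle (area 322.00 mm²); the r=3 cylinder at (10, 5.5) gives a regular 16-gon of circumradius 3 (constant along its height) (area = (16/2)·3.000²·sin(360°/16) = 27.55 mm²); Merging all regions: the 2 present regions are separate (no shared area or edge), so areas and boundary lengths simply add and each stays a separate island — area = 349.55 mm²; the r=3 cylinder at (4.5, 0.5) contributes a regular 16-gon of circumradius 3 (area = (16/2)·3.000²·sin(360°/16) = 27.55 mm²); Taking the first minus the rest: starting from that combined region (349.55 mm²), the r=3 cylinder at (4.5, 0.5) misses the remaining region (no effect) — area = 349.55 mm². Overall, the cross-section has 2 separate islands. Net area = 349.55 mm².

349.55 mm²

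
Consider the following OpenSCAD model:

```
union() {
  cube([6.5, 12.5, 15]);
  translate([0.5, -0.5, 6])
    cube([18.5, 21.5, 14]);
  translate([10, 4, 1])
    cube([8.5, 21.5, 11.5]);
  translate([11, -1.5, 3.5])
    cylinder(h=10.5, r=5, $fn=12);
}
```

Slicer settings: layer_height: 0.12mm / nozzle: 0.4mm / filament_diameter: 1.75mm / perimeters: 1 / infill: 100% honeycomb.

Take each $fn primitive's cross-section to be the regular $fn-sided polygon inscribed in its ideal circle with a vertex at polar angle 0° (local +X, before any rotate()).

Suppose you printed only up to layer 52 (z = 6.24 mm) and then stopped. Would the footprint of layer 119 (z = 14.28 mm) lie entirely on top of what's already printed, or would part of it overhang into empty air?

Compare the two slices. At z = 6.24: the cube (footprint 6.5×12.5) is included at this height (area 81.25 mm²); the cube at (0.5, -0.5) (footprint 18.5×21.5) is included at this height (area 397.75 mm²); the cube at (10, 4) (footprint 8.5×21.5) is included at this height (area 182.75 mm²); the cylinder at (11, -1.5): section is a regular 12-gon, circumradius r=5 (area = (12/2)·5.000²·sin(360°/12) = 75.00 mm²); Merging all regions: the regions partially overlap — summed areas 736.75 mm² minus the doubly-counted overlap 247.27 mm² gives 489.48 mm² — area = 489.48 mm². At z = 14.28: the 6.5×12.5 cube contributes its full rectangle (area 81.25 mm²); the cube at (0.5, -0.5) is present — its section is the full 18.5×21.5 rectangle (area 397.75 mm²); the cube at (10, 4) is absent (z outside [1, 12.5]); the cylinder at (11, -1.5) does not reach this height (z outside [3.5, 14]); Combining (union): the regions partially overlap — summed areas 479.00 mm² minus the doubly-counted overlap 75.00 mm² gives 404.00 mm² — area = 404.00 mm². Checking containment: the cross-section at z = 14.28 is a subset of the cross-section at z = 6.24.

entirely on top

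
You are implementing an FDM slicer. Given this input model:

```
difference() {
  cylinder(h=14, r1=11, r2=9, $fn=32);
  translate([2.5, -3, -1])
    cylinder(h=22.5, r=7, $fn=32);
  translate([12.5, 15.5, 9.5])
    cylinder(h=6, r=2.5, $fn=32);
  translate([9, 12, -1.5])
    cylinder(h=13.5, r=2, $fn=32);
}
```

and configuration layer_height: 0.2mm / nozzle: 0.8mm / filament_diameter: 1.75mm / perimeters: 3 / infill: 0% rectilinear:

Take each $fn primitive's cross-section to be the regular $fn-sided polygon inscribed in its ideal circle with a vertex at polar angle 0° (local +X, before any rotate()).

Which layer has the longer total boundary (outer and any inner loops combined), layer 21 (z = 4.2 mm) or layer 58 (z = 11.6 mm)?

layer 21 (z = 4.2 mm)

Layer 21 (z = 4.2): the cone (r1=11→r2=9) has section circumradius 10.400 here — a regular 32-gon (perimeter = 2·32·10.400·sin(180°/32) = 65.24 mm); the r=7 cylinder at (2.5, -3) contributes a regular 32-gon of circumradius 7 (perimeter = 2·32·7.000·sin(180°/32) = 43.91 mm); the cylinder at (12.5, 15.5) does not reach this height (z outside [9.5, 15.5]); the r=2 cylinder at (9, 12) contributes a regular 32-gon of circumradius 2 (perimeter = 2·32·2.000·sin(180°/32) = 12.55 mm); After the difference (first − rest): starting from the cone, the r=7 cylinder at (2.5, -3) partially overlaps it — only the 149.93 mm² overlap (of its 152.95 mm²) is removed, clipping the outline; the r=2 cylinder at (9, 12) misses the remaining region (no effect) — boundary = 91.20 mm. So its perimeter = 91.20 mm. Layer 58 (z = 11.6): the cone contributes a regular 32-gon of circumradius 9.343 (interpolated between r1=11 and r2=9 at t=0.829) (perimeter = 2·32·9.343·sin(180°/32) = 58.61 mm); the r=7 cylinder at (2.5, -3) contributes a regular 32-gon of circumradius 7 (perimeter = 2·32·7.000·sin(180°/32) = 43.91 mm); the cylinder at (12.5, 15.5): section is a regular 32-gon, circumradius r=2.5 (perimeter = 2·32·2.500·sin(180°/32) = 15.68 mm); the r=2 cylinder at (9, 12) gives a regular 32-gon of circumradius 2 (constant along its height) (perimeter = 2·32·2.000·sin(180°/32) = 12.55 mm); Subtracting the remaining from the first: starting from the cone, the r=7 cylinder at (2.5, -3) partially overlaps it — only the 137.66 mm² overlap (of its 152.95 mm²) is removed, clipping the outline; the r=2.5 cylinder at (12.5, 15.5) misses the remaining region (no effect); the r=2 cylinder at (9, 12) misses the remaining region (no effect) — boundary = 72.60 mm. So its perimeter = 72.60 mm. Layer 21 is larger (91.20 vs 72.60 mm).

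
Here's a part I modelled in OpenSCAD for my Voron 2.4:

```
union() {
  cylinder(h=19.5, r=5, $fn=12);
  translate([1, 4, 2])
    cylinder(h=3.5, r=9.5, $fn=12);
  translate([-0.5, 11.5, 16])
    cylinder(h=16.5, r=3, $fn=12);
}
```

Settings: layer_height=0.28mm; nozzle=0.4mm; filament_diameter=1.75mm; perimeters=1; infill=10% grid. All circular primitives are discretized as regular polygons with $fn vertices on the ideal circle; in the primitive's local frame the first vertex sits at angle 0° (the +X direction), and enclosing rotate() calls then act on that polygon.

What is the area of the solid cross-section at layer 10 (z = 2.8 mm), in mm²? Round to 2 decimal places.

At z = 2.8 mm: the r=5 cylinder gives a regular 12-gon of circumradius 5 (constant along its height) (area = (12/2)·5.000²·sin(360°/12) = 75.00 mm²); the r=9.5 cylinder at (1, 4) gives a regular 12-gon of circumradius 9.5 (constant along its height) (area = (12/2)·9.500²·sin(360°/12) = 270.75 mm²); the cylinder at (-0.5, 11.5) is absent (z outside [16, 32.5]); Merging all regions: the r=5 cylinder lies entirely inside the r=9.5 cylinder at (1, 4), so the union is just the r=9.5 cylinder at (1, 4) — area = 270.75 mm². Overall, the cross-section is a single solid region. Net area = 270.75 mm².

270.75 mm²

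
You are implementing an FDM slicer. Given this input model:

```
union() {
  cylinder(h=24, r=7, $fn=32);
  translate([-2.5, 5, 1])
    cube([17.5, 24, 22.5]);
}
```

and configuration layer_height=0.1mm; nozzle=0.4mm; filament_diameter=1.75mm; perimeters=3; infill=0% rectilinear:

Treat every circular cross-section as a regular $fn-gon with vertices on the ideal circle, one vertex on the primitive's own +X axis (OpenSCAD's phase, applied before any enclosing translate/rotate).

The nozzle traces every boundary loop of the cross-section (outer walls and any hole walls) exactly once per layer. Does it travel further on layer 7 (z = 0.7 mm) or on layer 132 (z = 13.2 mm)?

layer 132 (z = 13.2 mm)

Layer 7 (z = 0.7): the r=7 cylinder contributes a regular 32-gon of circumradius 7 (perimeter = 2·32·7.000·sin(180°/32) = 43.91 mm); the cube at (-2.5, 5) is absent (z outside [1, 23.5]); Combining (union): only the r=7 cylinder is present, so the union is just that shape — boundary = 43.91 mm. So its perimeter = 43.91 mm. Layer 132 (z = 13.2): the r=7 cylinder gives a regular 32-gon of circumradius 7 (constant along its height) (perimeter = 2·32·7.000·sin(180°/32) = 43.91 mm); the cube at (-2.5, 5) is present — its section is the full 17.5×24 rectangle (perimeter 83.00 mm); Taking the union: the regions partially overlap (shared area 11.18 mm²), so the edge portions inside another operand are dropped and the merged outline is re-measured after clipping — boundary = 110.03 mm. So its perimeter = 110.03 mm. Layer 132 is larger (110.03 vs 43.91 mm).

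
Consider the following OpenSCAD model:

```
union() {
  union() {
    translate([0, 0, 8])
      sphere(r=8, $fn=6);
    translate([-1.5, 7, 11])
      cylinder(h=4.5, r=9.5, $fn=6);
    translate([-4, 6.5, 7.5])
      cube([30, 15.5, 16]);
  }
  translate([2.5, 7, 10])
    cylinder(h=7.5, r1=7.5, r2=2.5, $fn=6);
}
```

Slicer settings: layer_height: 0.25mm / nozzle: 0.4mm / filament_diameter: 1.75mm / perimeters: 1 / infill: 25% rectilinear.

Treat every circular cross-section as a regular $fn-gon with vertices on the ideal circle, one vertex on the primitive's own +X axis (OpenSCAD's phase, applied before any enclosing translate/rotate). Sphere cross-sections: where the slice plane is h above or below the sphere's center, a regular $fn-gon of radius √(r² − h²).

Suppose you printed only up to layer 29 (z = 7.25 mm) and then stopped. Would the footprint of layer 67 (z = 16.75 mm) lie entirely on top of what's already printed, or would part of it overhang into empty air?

Compare the two slices. At z = 7.25: the sphere: section is a regular 6-gon, circumradius = √(r²−h²) = √(8²−0.75²) = 7.965 (area = (6/2)·7.965²·sin(360°/6) = 164.82 mm²); the cylinder at (-1.5, 7) is absent (z outside [11, 15.5]); the cube at (-4, 6.5) is absent (z outside [7.5, 23.5]); Combining (union): only the r=8 sphere is present, so the union is just that shape — area = 164.82 mm²; the cone at (2.5, 7) does not reach this height (z outside [10, 17.5]); Taking the union: only the result so far is present, so the union is just that shape — area = 164.82 mm². At z = 16.75: the sphere does not reach this height (|z−center|=8.750 > r=8); the cylinder at (-1.5, 7) does not reach this height (z outside [11, 15.5]); the cube at (-4, 6.5) (footprint 30×15.5) is included at this height (area 465.00 mm²); Taking the union: only the 30×15.5 cube at (-4, 6.5) is present, so the union is just that shape — area = 465.00 mm²; the cone at (2.5, 7) contributes a regular 6-gon of circumradius 3.000 (interpolated between r1=7.5 and r2=2.5 at t=0.900) (area = (6/2)·3.000²·sin(360°/6) = 23.38 mm²); Taking the union: the regions partially overlap — summed areas 488.38 mm² minus the doubly-counted overlap 14.55 mm² gives 473.84 mm² — area = 473.84 mm². Checking containment: at z = 16.75 the cross-section extends beyond the z = 7.25 cross-section by about 462.21 mm².

part overhangs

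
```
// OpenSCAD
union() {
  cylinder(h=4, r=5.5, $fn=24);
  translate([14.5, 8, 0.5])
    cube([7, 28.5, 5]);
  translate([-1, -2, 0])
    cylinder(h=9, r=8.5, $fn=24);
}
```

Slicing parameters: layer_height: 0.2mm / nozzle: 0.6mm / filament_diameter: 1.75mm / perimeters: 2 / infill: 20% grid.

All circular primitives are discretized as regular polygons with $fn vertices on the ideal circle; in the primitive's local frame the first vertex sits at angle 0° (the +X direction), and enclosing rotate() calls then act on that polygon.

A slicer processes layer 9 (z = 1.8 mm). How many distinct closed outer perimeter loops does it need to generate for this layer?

At z = 1.8 mm: the r=5.5 cylinder gives a regular 24-gon of circumradius 5.5 (constant along its height); the cube at (14.5, 8) is present — its section is the full 7×28.5 rectangle; the r=8.5 cylinder at (-1, -2) contributes a regular 24-gon of circumradius 8.5; Taking the union: the regions partially overlap (shared area 93.95 mm²), so overlapping operands fuse into one piece — 2 connected regions. The result has 2 disconnected regions.

2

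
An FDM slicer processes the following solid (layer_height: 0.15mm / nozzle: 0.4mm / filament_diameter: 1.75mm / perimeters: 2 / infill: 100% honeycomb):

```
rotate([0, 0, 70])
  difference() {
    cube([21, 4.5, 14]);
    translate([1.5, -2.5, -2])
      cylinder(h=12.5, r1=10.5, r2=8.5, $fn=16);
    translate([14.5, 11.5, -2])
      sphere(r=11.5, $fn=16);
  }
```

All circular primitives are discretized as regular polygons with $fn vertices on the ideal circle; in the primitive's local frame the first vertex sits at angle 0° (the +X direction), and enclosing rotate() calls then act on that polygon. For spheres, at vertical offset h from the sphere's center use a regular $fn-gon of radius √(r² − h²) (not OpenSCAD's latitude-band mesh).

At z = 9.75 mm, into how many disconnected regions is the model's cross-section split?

At z = 9.75 mm: the 21×4.5 cube contributes its full rectangle; the cone at (1.5, -2.5) contributes a regular 16-gon of circumradius 8.620 (interpolated between r1=10.5 and r2=8.5 at t=0.940); the sphere at (14.5, 11.5) is not intersected at this z (|z−center|=11.750 > r=11.5); After the difference (first − rest): starting from the 21×4.5 cube, the cone at (1.5, -2.5) partially overlaps it — only the 37.73 mm² overlap (of its 227.48 mm²) is removed, clipping the outline — 1 connected region; (whole slice rotated 70° about Z — lengths, areas and connectivity unchanged). The result has 1 disconnected region.

1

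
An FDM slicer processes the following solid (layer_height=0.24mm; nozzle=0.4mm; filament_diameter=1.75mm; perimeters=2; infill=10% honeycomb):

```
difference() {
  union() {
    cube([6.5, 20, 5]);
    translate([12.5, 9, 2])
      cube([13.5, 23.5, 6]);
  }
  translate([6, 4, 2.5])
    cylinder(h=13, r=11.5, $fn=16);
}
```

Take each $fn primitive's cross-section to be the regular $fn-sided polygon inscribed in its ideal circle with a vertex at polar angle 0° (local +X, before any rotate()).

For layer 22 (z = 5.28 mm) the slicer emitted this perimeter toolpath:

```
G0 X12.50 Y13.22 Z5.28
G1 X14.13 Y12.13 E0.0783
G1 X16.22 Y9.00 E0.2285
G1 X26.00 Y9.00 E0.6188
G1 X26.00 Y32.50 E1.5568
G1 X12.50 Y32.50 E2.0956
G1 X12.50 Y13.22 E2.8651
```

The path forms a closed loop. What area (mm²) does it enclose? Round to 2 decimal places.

Apply the shoelace formula to the sequence of (X, Y) vertices; enclosed area = 307.99 mm².

307.99 mm²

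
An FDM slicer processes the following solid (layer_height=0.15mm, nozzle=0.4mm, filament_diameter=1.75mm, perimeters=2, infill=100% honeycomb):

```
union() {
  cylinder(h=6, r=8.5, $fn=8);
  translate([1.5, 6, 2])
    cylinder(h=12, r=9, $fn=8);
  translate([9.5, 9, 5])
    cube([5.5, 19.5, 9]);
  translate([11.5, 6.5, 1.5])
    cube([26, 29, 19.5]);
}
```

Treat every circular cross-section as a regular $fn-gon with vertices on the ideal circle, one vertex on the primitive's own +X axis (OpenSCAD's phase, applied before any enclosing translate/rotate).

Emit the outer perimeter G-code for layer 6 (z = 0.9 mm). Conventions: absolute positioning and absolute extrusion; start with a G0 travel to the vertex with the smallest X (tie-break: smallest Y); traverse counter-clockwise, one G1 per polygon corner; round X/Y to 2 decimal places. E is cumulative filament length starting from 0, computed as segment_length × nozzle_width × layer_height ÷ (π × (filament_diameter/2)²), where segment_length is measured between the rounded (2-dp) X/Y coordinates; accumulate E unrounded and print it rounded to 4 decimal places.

At z = 0.9 mm: the cylinder: section is a regular 8-gon, circumradius r=8.5; the cylinder at (1.5, 6) is not intersected at this z (z outside [2, 14]); the cube at (9.5, 9) does not reach this height (z outside [5, 14]); the cube at (11.5, 6.5) is absent (z outside [1.5, 21]); Merging all regions: only the r=8.5 cylinder is present, so the union is just that shape — 1 connected region. The outline is a single polygon with 8 vertices. Extrusion per mm of travel: 0.4 × 0.15 / (π × 0.875²) = 0.024945. Accumulating E over each segment gives final E = 1.2982.

G0 X-8.50 Y0.00 Z0.90
G1 X-6.01 Y-6.01 E0.1623
G1 X0.00 Y-8.50 E0.3246
G1 X6.01 Y-6.01 E0.4868
G1 X8.50 Y0.00 E0.6491
G1 X6.01 Y6.01 E0.8114
G1 X0.00 Y8.50 E0.9737
G1 X-6.01 Y6.01 E1.1359
G1 X-8.50 Y0.00 E1.2982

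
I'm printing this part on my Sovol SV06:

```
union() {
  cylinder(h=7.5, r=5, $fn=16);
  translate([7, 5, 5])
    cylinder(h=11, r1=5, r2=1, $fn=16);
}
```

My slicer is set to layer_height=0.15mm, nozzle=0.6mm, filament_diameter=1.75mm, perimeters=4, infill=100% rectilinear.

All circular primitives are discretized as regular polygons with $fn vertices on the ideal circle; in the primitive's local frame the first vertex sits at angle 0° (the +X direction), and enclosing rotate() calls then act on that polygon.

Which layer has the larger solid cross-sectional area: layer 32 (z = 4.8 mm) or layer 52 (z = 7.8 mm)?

Layer 32 (z = 4.8): the r=5 cylinder gives a regular 16-gon of circumradius 5 (constant along its height) (area = (16/2)·5.000²·sin(360°/16) = 76.54 mm²); the cone at (7, 5) does not reach this height (z outside [5, 16]); Combining (union): only the r=5 cylinder is present, so the union is just that shape — area = 76.54 mm². So its area = 76.54 mm². Layer 52 (z = 7.8): the cylinder is absent (z outside [0, 7.5]); the cone at (7, 5) (r1=5→r2=1) has section circumradius 3.982 here — a regular 16-gon (area = (16/2)·3.982²·sin(360°/16) = 48.54 mm²); Taking the union: only the cone at (7, 5) is present, so the union is just that shape — area = 48.54 mm². So its area = 48.54 mm². Layer 32 is larger (76.54 vs 48.54 mm²).

layer 32 (z = 4.8 mm)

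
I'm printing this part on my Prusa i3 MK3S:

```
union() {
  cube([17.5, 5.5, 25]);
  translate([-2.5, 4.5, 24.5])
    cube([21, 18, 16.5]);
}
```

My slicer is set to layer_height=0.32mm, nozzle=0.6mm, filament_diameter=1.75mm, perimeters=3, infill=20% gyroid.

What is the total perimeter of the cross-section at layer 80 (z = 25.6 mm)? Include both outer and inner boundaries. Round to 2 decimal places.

78.00 mm

At z = 25.6 mm: the cube does not reach this height (z outside [0, 25]); the cube at (-2.5, 4.5) is present — its section is the full 21×18 rectangle (perimeter 78.00 mm); Combining (union): only the 21×18 cube at (-2.5, 4.5) is present, so the union is just that shape — boundary = 78.00 mm. Overall, the cross-section is a single solid region. Total boundary length (outer) = 78.00 mm.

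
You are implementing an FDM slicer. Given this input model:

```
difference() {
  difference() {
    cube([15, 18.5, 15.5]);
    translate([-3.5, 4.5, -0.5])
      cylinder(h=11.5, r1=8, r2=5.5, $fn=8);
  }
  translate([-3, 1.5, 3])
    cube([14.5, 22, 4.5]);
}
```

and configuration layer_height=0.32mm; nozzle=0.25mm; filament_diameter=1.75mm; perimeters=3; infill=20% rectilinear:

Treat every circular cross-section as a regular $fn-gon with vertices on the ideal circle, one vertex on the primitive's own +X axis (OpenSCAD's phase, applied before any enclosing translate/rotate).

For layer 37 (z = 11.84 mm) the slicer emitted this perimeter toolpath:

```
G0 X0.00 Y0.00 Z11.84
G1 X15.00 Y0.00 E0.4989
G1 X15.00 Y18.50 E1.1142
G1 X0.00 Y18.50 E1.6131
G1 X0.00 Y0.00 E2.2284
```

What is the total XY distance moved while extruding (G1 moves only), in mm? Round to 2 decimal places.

67.00 mm

Sum the Euclidean lengths of each G1 segment: total = 67.00 mm.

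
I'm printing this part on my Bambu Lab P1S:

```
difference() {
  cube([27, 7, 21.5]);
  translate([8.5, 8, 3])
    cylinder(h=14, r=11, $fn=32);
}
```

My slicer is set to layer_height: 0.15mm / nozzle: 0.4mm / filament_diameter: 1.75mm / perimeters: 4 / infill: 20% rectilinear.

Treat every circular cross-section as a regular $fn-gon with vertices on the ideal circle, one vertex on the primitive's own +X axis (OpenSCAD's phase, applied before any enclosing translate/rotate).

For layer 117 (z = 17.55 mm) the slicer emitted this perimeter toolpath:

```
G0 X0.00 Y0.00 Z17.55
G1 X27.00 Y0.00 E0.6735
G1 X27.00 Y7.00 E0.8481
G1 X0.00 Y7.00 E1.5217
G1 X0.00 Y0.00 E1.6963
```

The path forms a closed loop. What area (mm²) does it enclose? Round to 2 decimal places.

189.00 mm²

Apply the shoelace formula to the sequence of (X, Y) vertices; enclosed area = 189.00 mm².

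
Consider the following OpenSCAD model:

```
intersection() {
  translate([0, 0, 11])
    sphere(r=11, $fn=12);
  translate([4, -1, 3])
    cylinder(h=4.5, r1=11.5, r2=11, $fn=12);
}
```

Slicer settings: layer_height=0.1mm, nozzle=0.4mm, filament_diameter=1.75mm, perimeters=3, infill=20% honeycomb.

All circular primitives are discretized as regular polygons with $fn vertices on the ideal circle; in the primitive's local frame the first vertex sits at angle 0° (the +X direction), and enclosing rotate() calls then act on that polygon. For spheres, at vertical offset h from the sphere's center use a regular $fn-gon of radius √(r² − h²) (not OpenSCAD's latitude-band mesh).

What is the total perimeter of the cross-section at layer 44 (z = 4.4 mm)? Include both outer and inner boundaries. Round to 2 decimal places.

52.58 mm

At z = 4.4 mm: the r=11 sphere slices to a regular 12-gon of circumradius 8.800 (√(r²−h²) with h=6.6 from center) (perimeter = 2·12·8.800·sin(180°/12) = 54.66 mm); the cone at (4, -1): at t=0.311 of its height the radius interpolates to r₁+(r₂−r₁)t = 11.344, giving a regular 12-gon of that circumradius (perimeter = 2·12·11.344·sin(180°/12) = 70.47 mm); Taking the intersection: the cone at (4, -1) partially overlaps the r=11 sphere; clipping to the common part keeps 212.92 mm² — boundary = 52.58 mm. Overall, the cross-section is a single solid region. Total boundary length (outer) = 52.58 mm.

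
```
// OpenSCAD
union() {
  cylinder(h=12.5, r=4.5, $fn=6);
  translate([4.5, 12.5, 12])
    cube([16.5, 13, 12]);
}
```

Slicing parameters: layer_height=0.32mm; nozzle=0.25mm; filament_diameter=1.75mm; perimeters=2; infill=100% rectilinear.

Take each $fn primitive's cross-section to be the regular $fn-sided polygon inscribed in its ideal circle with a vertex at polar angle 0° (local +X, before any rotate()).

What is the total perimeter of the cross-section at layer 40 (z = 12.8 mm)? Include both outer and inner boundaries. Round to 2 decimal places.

At z = 12.8 mm: the cylinder does not reach this height (z outside [0, 12.5]); the cube at (4.5, 12.5) is present — its section is the full 16.5×13 rectangle (perimeter 59.00 mm); Combining (union): only the 16.5×13 cube at (4.5, 12.5) is present, so the union is just that shape — boundary = 59.00 mm. Overall, the cross-section is a single solid region. Total boundary length (outer) = 59.00 mm.

59.00 mm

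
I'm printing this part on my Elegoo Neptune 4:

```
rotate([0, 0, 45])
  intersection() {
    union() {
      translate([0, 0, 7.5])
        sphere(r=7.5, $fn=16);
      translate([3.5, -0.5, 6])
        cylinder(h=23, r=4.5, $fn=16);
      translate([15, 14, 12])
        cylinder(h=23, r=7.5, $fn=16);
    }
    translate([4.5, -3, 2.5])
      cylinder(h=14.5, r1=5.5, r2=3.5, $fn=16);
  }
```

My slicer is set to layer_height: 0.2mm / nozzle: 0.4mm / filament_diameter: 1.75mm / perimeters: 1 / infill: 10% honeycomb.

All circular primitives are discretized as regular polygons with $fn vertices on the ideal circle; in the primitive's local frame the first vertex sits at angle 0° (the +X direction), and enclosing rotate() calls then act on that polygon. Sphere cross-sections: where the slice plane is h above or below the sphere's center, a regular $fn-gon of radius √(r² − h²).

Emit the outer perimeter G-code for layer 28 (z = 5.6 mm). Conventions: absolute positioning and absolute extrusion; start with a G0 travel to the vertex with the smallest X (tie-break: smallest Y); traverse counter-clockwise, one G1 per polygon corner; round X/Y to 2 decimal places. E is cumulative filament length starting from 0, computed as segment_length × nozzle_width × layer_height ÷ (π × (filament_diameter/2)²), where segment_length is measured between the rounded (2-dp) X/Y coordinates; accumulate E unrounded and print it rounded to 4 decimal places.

G0 X0.23 Y1.06 Z5.60
G1 X0.62 Y-0.88 E0.0658
G1 X1.72 Y-2.53 E0.1318
G1 X3.36 Y-3.63 E0.1975
G1 X5.30 Y-4.01 E0.2632
G1 X5.97 Y-3.88 E0.2859
G1 X6.70 Y-2.78 E0.3298
G1 X7.26 Y0.00 E0.4241
G1 X6.70 Y2.78 E0.5185
G1 X5.13 Y5.13 E0.6125
G1 X4.01 Y5.88 E0.6573
G1 X3.36 Y5.75 E0.6793
G1 X1.72 Y4.65 E0.7450
G1 X0.62 Y3.00 E0.8110
G1 X0.23 Y1.06 E0.8768

At z = 5.6 mm: the sphere: section is a regular 16-gon, circumradius = √(r²−h²) = √(7.5²−1.9²) = 7.255; the cylinder at (3.5, -0.5) is absent (z outside [6, 29]); the cylinder at (15, 14) does not reach this height (z outside [12, 35]); Taking the union: only the r=7.5 sphere is present, so the union is just that shape — 1 connected region; the cone at (4.5, -3) contributes a regular 16-gon of circumradius 5.072 (interpolated between r1=5.5 and r2=3.5 at t=0.214); After intersecting: the cone at (4.5, -3) partially overlaps that combined region; clipping to the common part keeps 50.61 mm² — 1 connected region; (rotated 45° about Z; rotation is an isometry so areas/perimeters/island counts are preserved). The outline is a single polygon with 14 vertices. Extrusion per mm of travel: 0.4 × 0.2 / (π × 0.875²) = 0.033260. Accumulating E over each segment gives final E = 0.8768.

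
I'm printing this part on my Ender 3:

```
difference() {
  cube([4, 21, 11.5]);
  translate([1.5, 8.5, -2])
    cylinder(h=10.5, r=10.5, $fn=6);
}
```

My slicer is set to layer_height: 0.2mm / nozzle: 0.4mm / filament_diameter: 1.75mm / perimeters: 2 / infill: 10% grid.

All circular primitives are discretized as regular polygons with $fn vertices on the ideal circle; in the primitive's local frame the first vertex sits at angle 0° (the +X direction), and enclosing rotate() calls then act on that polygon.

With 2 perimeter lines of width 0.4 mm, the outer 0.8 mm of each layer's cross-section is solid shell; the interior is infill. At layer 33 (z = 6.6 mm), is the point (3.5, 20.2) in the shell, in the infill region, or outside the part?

shell

At z = 6.6 mm: the cube is present — its section is the full 4×21 rectangle; the r=10.5 cylinder at (1.5, 8.5) gives a regular 6-gon of circumradius 10.5 (constant along its height); Subtracting the remaining from the first: starting from the 4×21 cube, the r=10.5 cylinder at (1.5, 8.5) partially overlaps it — only the 70.37 mm² overlap (of its 286.44 mm²) is removed, clipping the outline — 1 connected region. Overall, the cross-section is a single solid region. The nearest boundary edge runs (4.00, 21.00)→(4.00, 17.59); distance from the point to it = 0.50 mm. The point is inside the cross-section, 0.50 mm from the nearest boundary — within the 0.8 mm shell band (2 × 0.4).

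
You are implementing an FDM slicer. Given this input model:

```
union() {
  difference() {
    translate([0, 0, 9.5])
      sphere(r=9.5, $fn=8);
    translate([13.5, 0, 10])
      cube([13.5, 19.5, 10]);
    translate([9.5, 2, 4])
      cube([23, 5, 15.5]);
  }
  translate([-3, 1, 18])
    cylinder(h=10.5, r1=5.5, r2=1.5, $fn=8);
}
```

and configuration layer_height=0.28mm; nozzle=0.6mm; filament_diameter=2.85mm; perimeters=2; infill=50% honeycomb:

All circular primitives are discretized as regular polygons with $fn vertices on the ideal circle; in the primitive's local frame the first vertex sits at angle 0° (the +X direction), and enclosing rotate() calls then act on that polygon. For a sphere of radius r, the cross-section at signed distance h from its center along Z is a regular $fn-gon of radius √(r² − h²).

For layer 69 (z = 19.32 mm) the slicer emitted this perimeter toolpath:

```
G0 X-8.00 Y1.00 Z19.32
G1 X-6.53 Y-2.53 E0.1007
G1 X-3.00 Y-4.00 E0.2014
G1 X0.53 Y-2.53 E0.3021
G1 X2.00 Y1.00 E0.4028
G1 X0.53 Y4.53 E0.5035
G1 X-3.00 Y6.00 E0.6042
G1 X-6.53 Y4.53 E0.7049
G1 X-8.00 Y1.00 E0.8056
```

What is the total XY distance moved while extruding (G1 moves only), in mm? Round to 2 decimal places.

Sum the Euclidean lengths of each G1 segment: total = 30.59 mm.

30.59 mm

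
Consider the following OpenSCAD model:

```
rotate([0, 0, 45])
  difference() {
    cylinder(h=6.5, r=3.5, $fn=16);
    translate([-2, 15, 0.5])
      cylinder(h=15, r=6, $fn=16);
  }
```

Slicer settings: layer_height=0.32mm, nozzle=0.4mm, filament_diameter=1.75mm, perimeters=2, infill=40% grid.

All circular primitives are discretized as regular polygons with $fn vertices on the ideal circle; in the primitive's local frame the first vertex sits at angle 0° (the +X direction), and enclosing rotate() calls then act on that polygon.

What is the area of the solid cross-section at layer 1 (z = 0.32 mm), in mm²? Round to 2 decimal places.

At z = 0.32 mm: the r=3.5 cylinder gives a regular 16-gon of circumradius 3.5 (constant along its height) (area = (16/2)·3.500²·sin(360°/16) = 37.50 mm²); the cylinder at (-2, 15) is absent (z outside [0.5, 15.5]); Subtracting the remaining from the first: none of the subtracted shapes is present at this height, so the r=3.5 cylinder is unchanged — area = 37.50 mm²; (whole slice rotated 45° about Z — lengths, areas and connectivity unchanged). Overall, the cross-section is a single solid region. Net area = 37.50 mm².

37.50 mm²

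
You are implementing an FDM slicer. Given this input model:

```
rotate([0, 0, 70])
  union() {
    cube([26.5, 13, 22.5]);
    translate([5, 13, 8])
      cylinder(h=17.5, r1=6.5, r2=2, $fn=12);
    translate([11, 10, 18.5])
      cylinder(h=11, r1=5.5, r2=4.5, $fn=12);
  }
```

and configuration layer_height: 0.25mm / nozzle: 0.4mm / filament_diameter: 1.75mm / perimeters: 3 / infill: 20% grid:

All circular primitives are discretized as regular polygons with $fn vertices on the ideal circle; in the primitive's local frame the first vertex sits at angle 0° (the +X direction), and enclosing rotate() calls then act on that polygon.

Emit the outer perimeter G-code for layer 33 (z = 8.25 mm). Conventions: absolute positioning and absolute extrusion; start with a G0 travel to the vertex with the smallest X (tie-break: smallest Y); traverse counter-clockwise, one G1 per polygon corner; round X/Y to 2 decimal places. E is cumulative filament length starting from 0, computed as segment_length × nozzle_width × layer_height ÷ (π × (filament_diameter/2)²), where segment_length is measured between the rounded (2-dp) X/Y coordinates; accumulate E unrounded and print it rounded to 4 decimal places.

G0 X-16.84 Y8.03 Z8.25
G1 X-15.44 Y5.01 E0.1384
G1 X-12.71 Y3.10 E0.2769
G1 X-9.39 Y2.81 E0.4155
G1 X-8.65 Y3.15 E0.4493
G1 X0.00 Y0.00 E0.8321
G1 X9.06 Y24.90 E1.9337
G1 X-3.15 Y29.35 E2.4740
G1 X-8.30 Y15.19 E3.1004
G1 X-11.62 Y15.48 E3.2390
G1 X-14.64 Y14.07 E3.3775
G1 X-16.55 Y11.35 E3.5157
G1 X-16.84 Y8.03 E3.6543

At z = 8.25 mm: the cube (footprint 26.5×13) is included at this height; the cone at (5, 13): at t=0.014 of its height the radius interpolates to r₁+(r₂−r₁)t = 6.436, giving a regular 12-gon of that circumradius; the cone at (11, 10) is absent (z outside [18.5, 29.5]); Combining (union): the regions partially overlap (shared area 58.73 mm²), so overlapping operands fuse into one piece — 1 connected region; (rotated 70° about Z; rotation is an isometry so areas/perimeters/island counts are preserved). The outline is a single polygon with 12 vertices. Extrusion per mm of travel: 0.4 × 0.25 / (π × 0.875²) = 0.041575. Accumulating E over each segment gives final E = 3.6543.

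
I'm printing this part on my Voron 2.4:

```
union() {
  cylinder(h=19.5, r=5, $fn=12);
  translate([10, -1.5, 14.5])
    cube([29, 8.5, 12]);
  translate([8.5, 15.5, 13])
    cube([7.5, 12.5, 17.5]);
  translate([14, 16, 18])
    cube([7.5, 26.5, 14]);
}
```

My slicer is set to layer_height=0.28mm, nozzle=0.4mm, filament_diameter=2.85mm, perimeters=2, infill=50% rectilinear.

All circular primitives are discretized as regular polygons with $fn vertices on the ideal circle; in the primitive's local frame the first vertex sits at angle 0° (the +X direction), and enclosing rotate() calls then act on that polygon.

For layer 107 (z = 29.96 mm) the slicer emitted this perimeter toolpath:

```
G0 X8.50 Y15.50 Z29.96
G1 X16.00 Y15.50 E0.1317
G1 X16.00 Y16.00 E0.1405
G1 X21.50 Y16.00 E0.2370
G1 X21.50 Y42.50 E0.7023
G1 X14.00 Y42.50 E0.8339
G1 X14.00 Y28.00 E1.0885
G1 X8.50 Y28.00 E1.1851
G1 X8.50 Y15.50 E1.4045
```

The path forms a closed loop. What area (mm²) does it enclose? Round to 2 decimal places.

Apply the shoelace formula to the sequence of (X, Y) vertices; enclosed area = 268.50 mm².

268.50 mm²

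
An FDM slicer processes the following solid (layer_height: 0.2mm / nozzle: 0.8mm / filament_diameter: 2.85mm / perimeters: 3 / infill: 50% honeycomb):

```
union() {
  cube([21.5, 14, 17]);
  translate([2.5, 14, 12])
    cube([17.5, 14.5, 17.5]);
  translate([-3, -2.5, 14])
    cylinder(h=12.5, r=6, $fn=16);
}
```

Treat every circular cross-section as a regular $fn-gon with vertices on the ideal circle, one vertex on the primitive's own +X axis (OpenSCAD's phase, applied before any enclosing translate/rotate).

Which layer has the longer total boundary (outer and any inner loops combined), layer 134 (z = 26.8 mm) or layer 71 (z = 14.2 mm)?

Layer 134 (z = 26.8): the cube does not reach this height (z outside [0, 17]); the 17.5×14.5 cube at (2.5, 14) contributes its full rectangle (perimeter 64.00 mm); the cylinder at (-3, -2.5) does not reach this height (z outside [14, 26.5]); Taking the union: only the 17.5×14.5 cube at (2.5, 14) is present, so the union is just that shape — boundary = 64.00 mm. So its perimeter = 64.00 mm. Layer 71 (z = 14.2): the cube (footprint 21.5×14) is included at this height (perimeter 71.00 mm); the cube at (2.5, 14) (footprint 17.5×14.5) is included at this height (perimeter 64.00 mm); the cylinder at (-3, -2.5): section is a regular 16-gon, circumradius r=6 (perimeter = 2·16·6.000·sin(180°/16) = 37.46 mm); Taking the union: the regions partially overlap (shared area 3.70 mm²), so the edge portions inside another operand are dropped and the merged outline is re-measured after clipping — boundary = 128.89 mm. So its perimeter = 128.89 mm. Layer 71 is larger (128.89 vs 64.00 mm).

layer 71 (z = 14.2 mm)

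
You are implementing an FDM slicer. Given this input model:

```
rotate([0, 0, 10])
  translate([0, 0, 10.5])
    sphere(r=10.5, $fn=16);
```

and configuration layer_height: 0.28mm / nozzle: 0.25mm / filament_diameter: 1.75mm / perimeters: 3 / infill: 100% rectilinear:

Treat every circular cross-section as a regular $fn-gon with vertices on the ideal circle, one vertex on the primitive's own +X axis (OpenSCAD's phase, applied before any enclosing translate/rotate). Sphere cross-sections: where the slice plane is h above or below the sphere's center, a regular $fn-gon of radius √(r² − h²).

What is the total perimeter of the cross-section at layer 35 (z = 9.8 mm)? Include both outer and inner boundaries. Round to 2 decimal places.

65.40 mm

At z = 9.8 mm: the sphere: section is a regular 16-gon, circumradius = √(r²−h²) = √(10.5²−0.7²) = 10.477 (perimeter = 2·16·10.477·sin(180°/16) = 65.40 mm); (rotated 10° about Z; rotation is an isometry so areas/perimeters/island counts are preserved). Overall, the cross-section is a single solid region. Total boundary length (outer) = 65.40 mm.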